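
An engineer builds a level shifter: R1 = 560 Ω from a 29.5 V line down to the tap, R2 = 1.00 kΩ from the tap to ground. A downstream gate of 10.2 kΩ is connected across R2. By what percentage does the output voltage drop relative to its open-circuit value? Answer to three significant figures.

The divider's output (Thévenin) resistance is R1‖R2 = 359.0 Ω.
Fractional drop under load = R_th/(R_th + R_L) = 359.0 / (359.0 + 10200) = 0.03400.
So the output falls by 3.40 %.

3.40 %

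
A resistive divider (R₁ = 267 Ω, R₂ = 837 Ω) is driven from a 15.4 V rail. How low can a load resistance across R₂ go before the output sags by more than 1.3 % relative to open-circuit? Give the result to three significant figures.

R_L(min) ≈ 15.4 kΩ

Output resistance R_th = R₁‖R₂ = (267 × 837)/1104 = 202.4 Ω.
The fractional drop is R_th/(R_th + R_L); requiring this ≤ 0.0130 gives R_L ≥ R_th(1/0.0130 − 1) = 202.4 × 75.92 = 15.4 kΩ.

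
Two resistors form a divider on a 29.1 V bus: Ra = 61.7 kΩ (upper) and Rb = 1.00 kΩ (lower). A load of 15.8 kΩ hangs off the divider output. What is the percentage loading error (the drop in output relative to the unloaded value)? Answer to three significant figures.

5.86 %

The divider's output (Thévenin) resistance is Ra‖Rb = 0.9841 kΩ.
Fractional drop under load = R_th/(R_th + R_L) = 0.9841 / (0.9841 + 15.8) = 0.05863.
So the output falls by 5.86 %.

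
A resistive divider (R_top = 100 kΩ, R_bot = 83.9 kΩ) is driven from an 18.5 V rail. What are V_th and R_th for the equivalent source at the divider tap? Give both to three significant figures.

V_th is the open-circuit tap voltage: 18.5 × 83.9/(100 + 83.9) = 8.44 V.
With the supply zeroed, R_top and R_bot appear in parallel from the tap: R_th = R_top‖R_bot = (100 × 83.9)/183.9 = 45.6 kΩ.

V_th = 8.44 V, R_th = 45.6 kΩ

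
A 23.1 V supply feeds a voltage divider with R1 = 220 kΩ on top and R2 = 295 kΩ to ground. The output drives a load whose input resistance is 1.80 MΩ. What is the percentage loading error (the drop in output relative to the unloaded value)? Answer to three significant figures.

6.54 %

The divider's output (Thévenin) resistance is R1‖R2 = 126.0 kΩ.
Fractional drop under load = R_th/(R_th + R_L) = 126.0 / (126.0 + 1800) = 0.06543.
So the output falls by 6.54 %.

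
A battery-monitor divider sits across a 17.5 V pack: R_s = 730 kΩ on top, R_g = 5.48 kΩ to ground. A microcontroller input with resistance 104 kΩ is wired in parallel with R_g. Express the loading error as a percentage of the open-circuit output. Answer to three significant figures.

4.97 %

The divider's output (Thévenin) resistance is R_s‖R_g = 5.439 kΩ.
Fractional drop under load = R_th/(R_th + R_L) = 5.439 / (5.439 + 104) = 0.04970.
So the output falls by 4.97 %.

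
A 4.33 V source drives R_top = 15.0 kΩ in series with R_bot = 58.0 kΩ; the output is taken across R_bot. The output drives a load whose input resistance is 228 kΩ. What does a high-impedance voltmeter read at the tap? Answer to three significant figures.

The load sits in parallel with R_bot: R_bot‖R_L = (58.0 × 228) / (58.0 + 228) = 46.24 kΩ.
V_out = 4.33 × 46.24 / (15.0 + 46.24) = 4.33 × 46.24/61.24 = 3.27 V.

V_out ≈ 3.27 V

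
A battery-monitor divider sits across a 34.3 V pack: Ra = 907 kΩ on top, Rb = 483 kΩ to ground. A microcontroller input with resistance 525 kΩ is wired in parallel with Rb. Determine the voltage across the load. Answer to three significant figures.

The load sits in parallel with Rb: Rb‖R_L = (483 × 525) / (483 + 525) = 251.6 kΩ.
V_out = 34.3 × 251.6 / (907 + 251.6) = 34.3 × 251.6/1159 = 7.45 V.

V_out ≈ 7.45 V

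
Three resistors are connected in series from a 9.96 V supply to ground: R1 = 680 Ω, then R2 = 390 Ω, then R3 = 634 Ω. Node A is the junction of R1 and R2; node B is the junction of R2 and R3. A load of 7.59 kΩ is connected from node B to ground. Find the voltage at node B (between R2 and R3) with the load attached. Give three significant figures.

At node B, R3 is in parallel with the load: R3‖R_L = 585.1 Ω.
Below node A the resistance is R2 + (R3‖R_L) = 975.1 Ω, so V_A = 9.96 × 975.1/1655 = 5.868 V.
Then V_B = V_A × (R3‖R_L)/(R2 + R3‖R_L) = 5.868 × 585.1/975.1 = 3.52 V.

V ≈ 3.52 V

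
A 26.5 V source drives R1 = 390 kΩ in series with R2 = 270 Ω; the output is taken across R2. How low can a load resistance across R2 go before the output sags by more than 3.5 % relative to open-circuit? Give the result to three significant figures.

Output resistance R_th = R1‖R2 = (390000 × 270)/390300 = 269.8 Ω.
The fractional drop is R_th/(R_th + R_L); requiring this ≤ 0.0350 gives R_L ≥ R_th(1/0.0350 − 1) = 269.8 × 27.57 = 7.44 kΩ.

R_L(min) ≈ 7.44 kΩ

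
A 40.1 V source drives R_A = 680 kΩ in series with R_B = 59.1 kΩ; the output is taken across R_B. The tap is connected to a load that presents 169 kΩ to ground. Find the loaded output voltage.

The load sits in parallel with R_B: R_B‖R_L = (59.1 × 169) / (59.1 + 169) = 43.79 kΩ.
V_out = 40.1 × 43.79 / (680 + 43.79) = 40.1 × 43.79/723.8 = 2.43 V.
(Unloaded it would have been 3.21 V.)

V_out ≈ 2.43 V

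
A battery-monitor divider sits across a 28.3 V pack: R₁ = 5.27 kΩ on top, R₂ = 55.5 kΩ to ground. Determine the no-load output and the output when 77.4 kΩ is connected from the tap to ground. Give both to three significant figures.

Unloaded: 25.8 V; loaded: 24.3 V

Open-circuit: V = 28.3 × 55.5/(5.27 + 55.5) = 25.8 V.
With the load, R₂ becomes R₂‖R_L = 32.32 kΩ, so V = 28.3 × 32.32/37.59 = 24.3 V.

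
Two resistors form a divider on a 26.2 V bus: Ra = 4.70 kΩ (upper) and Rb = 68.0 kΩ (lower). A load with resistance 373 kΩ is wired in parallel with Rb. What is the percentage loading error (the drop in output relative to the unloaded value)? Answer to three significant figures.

The divider's output (Thévenin) resistance is Ra‖Rb = 4.396 kΩ.
Fractional drop under load = R_th/(R_th + R_L) = 4.396 / (4.396 + 373) = 0.01165.
So the output falls by 1.16 %.

1.16 %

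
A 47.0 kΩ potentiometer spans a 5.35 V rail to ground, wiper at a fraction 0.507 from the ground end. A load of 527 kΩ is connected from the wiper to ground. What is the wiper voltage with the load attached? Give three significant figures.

The wiper splits the pot into (1−α)R = 23.17 kΩ above and αR = 23.83 kΩ below.
Lower section ‖ load = 22.80 kΩ.
V_wiper = 5.35 × 22.80/(23.17 + 22.80) = 2.65 V.

V ≈ 2.65 V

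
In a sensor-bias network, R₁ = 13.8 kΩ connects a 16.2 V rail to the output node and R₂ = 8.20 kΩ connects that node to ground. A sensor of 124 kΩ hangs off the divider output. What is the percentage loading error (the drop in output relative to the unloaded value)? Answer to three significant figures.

3.98 %

The divider's output (Thévenin) resistance is R₁‖R₂ = 5.144 kΩ.
Fractional drop under load = R_th/(R_th + R_L) = 5.144 / (5.144 + 124) = 0.03983.
So the output falls by 3.98 %.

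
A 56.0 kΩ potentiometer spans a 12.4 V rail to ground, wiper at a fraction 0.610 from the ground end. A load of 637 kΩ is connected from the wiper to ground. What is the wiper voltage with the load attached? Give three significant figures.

V ≈ 7.41 V

The wiper splits the pot into (1−α)R = 21.84 kΩ above and αR = 34.16 kΩ below.
Lower section ‖ load = 32.42 kΩ.
V_wiper = 12.4 × 32.42/(21.84 + 32.42) = 7.41 V.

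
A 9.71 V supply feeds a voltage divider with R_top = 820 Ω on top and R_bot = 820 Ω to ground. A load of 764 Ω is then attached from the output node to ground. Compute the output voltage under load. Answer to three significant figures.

V_out ≈ 3.16 V

The load sits in parallel with R_bot: R_bot‖R_L = (820 × 764) / (820 + 764) = 395.5 Ω.
V_out = 9.71 × 395.5 / (820 + 395.5) = 9.71 × 395.5/1216 = 3.16 V.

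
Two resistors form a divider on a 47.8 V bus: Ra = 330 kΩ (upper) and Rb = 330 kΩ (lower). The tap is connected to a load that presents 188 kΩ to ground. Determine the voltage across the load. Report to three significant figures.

V_out ≈ 12.7 V

The load sits in parallel with Rb: Rb‖R_L = (330 × 188) / (330 + 188) = 119.8 kΩ.
V_out = 47.8 × 119.8 / (330 + 119.8) = 47.8 × 119.8/449.8 = 12.7 V.
(Unloaded it would have been 23.9 V.)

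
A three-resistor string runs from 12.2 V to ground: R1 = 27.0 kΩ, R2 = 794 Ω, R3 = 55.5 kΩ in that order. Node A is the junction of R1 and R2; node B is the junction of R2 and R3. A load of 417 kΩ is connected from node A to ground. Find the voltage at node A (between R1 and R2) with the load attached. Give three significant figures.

V ≈ 7.90 V

Below node A the series string R2+R3 = 56290 Ω sits in parallel with the 417000 Ω load: 49600 Ω.
V_A = 12.2 × 49600/(27000 + 49600) = 7.90 V.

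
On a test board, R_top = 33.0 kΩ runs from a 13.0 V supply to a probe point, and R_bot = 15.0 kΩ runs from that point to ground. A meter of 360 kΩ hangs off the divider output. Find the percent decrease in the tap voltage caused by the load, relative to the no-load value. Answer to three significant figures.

2.78 %

The divider's output (Thévenin) resistance is R_top‖R_bot = 10.31 kΩ.
Fractional drop under load = R_th/(R_th + R_L) = 10.31 / (10.31 + 360) = 0.02785.
So the output falls by 2.78 %.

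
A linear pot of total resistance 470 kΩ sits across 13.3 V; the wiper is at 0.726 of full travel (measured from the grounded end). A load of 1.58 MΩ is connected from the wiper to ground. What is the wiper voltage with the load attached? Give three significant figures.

V ≈ 9.12 V

The wiper splits the pot into (1−α)R = 128.8 kΩ above and αR = 341.2 kΩ below.
Lower section ‖ load = 280.6 kΩ.
V_wiper = 13.3 × 280.6/(128.8 + 280.6) = 9.12 V.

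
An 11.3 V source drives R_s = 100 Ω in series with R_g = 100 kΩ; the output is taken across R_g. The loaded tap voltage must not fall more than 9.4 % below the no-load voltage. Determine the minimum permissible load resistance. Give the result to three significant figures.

R_L(min) ≈ 963 Ω

Output resistance R_th = R_s‖R_g = (100 × 100000)/100100 = 99.90 Ω.
The fractional drop is R_th/(R_th + R_L); requiring this ≤ 0.0940 gives R_L ≥ R_th(1/0.0940 − 1) = 99.90 × 9.638 = 963 Ω.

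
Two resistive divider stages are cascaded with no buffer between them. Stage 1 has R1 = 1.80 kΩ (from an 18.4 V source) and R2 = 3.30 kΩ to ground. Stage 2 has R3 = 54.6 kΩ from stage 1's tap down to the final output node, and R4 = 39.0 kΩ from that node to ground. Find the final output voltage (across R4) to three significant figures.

V_out ≈ 4.90 V

Stage 2 presents R3+R4 = 93.60 kΩ as a load on stage 1's tap.
Stage 1's lower leg becomes R2‖(R3+R4) = 3.188 kΩ, so V_mid = 18.4 × 3.188/4.988 = 11.76 V.
Stage 2 is itself unloaded: V_out = V_mid × R4/(R3+R4) = 11.76 × 39.0/93.60 = 4.90 V.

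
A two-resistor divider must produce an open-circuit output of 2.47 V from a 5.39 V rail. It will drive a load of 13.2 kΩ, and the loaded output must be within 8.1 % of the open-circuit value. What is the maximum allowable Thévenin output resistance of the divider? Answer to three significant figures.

R_th ≤ 1.16 kΩ

Loading drop = R_th/(R_th + R_L) ≤ 0.0810, so R_th ≤ R_L · ε/(1−ε) = 13.2 kΩ × 0.0810/0.9190 = 1.16 kΩ.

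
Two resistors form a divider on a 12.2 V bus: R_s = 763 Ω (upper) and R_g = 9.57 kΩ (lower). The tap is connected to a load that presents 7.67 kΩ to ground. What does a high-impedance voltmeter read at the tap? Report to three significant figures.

V_out ≈ 10.3 V

The load sits in parallel with R_g: R_g‖R_L = (9570 × 7670) / (9570 + 7670) = 4258 Ω.
V_out = 12.2 × 4258 / (763 + 4258) = 12.2 × 4258/5021 = 10.3 V.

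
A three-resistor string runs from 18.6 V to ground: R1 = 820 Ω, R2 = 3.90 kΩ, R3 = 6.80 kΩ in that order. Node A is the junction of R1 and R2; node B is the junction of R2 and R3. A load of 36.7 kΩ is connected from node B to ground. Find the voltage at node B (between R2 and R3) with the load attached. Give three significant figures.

At node B, R3 is in parallel with the load: R3‖R_L = 5737 Ω.
Below node A the resistance is R2 + (R3‖R_L) = 9637 Ω, so V_A = 18.6 × 9637/10460 = 17.14 V.
Then V_B = V_A × (R3‖R_L)/(R2 + R3‖R_L) = 17.14 × 5737/9637 = 10.2 V.

V ≈ 10.2 V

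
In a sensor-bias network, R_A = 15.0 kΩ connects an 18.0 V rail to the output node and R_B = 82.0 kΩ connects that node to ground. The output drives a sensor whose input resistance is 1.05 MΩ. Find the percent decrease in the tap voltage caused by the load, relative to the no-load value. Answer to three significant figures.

1.19 %

The divider's output (Thévenin) resistance is R_A‖R_B = 12.68 kΩ.
Fractional drop under load = R_th/(R_th + R_L) = 12.68 / (12.68 + 1050) = 0.01193.
So the output falls by 1.19 %.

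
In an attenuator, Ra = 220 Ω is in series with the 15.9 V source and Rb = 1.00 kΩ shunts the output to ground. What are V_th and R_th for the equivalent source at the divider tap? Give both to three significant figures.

V_th = 13.0 V, R_th = 180 Ω

V_th is the open-circuit tap voltage: 15.9 × 1000/(220 + 1000) = 13.0 V.
With the supply zeroed, Ra and Rb appear in parallel from the tap: R_th = Ra‖Rb = (220 × 1000)/1220 = 180 Ω.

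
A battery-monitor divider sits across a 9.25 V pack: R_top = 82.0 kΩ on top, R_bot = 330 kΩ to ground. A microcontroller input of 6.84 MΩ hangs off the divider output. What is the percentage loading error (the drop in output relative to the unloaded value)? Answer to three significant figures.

The divider's output (Thévenin) resistance is R_top‖R_bot = 65.68 kΩ.
Fractional drop under load = R_th/(R_th + R_L) = 65.68 / (65.68 + 6840) = 0.009511.
So the output falls by 0.951 %.

0.951 %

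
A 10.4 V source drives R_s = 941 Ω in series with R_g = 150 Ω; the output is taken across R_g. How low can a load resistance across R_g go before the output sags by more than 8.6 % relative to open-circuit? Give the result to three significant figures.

Output resistance R_th = R_s‖R_g = (941 × 150)/1091 = 129.4 Ω.
The fractional drop is R_th/(R_th + R_L); requiring this ≤ 0.0860 gives R_L ≥ R_th(1/0.0860 − 1) = 129.4 × 10.63 = 1.38 kΩ.

R_L(min) ≈ 1.38 kΩ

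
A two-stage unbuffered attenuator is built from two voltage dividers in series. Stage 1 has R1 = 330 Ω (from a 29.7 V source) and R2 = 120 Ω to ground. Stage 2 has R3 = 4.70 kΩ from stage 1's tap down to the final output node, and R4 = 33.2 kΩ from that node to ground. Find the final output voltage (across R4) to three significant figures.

V_out ≈ 6.92 V

Stage 2 presents R3+R4 = 37900 Ω as a load on stage 1's tap.
Stage 1's lower leg becomes R2‖(R3+R4) = 119.6 Ω, so V_mid = 29.7 × 119.6/449.6 = 7.902 V.
Stage 2 is itself unloaded: V_out = V_mid × R4/(R3+R4) = 7.902 × 33200/37900 = 6.92 V.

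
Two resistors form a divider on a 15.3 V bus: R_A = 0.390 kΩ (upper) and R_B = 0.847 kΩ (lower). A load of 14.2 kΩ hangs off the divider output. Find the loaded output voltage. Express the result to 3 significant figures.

V_out ≈ 10.3 V

The load sits in parallel with R_B: R_B‖R_L = (847 × 14200) / (847 + 14200) = 799.3 Ω.
V_out = 15.3 × 799.3 / (390 + 799.3) = 15.3 × 799.3/1189 = 10.3 V.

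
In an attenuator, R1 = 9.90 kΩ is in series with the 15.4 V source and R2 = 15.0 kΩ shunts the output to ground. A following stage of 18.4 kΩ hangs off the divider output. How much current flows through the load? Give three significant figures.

R2‖R_L = 8.263 kΩ; V_out = 15.4 × 8.263/18.16 = 7.006 V.
I_L = V_out / R_L = 7.006 / 18.4 kΩ = 0.381 mA.

I_L ≈ 0.381 mA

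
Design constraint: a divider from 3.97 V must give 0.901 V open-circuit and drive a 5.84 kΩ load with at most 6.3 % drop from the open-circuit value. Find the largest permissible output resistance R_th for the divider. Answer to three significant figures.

R_th ≤ 393 Ω

Loading drop = R_th/(R_th + R_L) ≤ 0.0630, so R_th ≤ R_L · ε/(1−ε) = 5.84 kΩ × 0.0630/0.9370 = 393 Ω.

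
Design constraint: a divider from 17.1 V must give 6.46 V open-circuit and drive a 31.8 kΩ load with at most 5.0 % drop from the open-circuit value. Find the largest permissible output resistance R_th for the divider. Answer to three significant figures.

R_th ≤ 1.67 kΩ

Loading drop = R_th/(R_th + R_L) ≤ 0.0500, so R_th ≤ R_L · ε/(1−ε) = 31.8 kΩ × 0.0500/0.9500 = 1.67 kΩ.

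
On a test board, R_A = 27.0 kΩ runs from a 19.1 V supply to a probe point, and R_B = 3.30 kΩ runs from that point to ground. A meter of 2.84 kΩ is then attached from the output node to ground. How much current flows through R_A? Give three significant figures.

I ≈ 0.670 mA

R_B‖R_L = 1.526 kΩ, so the source sees R_A + R_B‖R_L = 28.53 kΩ.
I = 19.1 V / 28.53 kΩ = 0.670 mA.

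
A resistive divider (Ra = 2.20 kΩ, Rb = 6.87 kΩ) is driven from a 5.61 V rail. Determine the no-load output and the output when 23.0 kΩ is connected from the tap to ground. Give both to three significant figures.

Unloaded: 4.25 V; loaded: 3.96 V

Open-circuit: V = 5.61 × 6.87/(2.20 + 6.87) = 4.25 V.
With the load, Rb becomes Rb‖R_L = 5.290 kΩ, so V = 5.61 × 5.290/7.490 = 3.96 V.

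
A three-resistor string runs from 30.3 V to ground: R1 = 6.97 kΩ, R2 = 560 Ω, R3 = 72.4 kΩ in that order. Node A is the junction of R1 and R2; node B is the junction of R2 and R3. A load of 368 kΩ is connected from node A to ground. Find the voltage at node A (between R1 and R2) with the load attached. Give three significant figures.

Below node A the series string R2+R3 = 72960 Ω sits in parallel with the 368000 Ω load: 60890 Ω.
V_A = 30.3 × 60890/(6970 + 60890) = 27.2 V.

V ≈ 27.2 V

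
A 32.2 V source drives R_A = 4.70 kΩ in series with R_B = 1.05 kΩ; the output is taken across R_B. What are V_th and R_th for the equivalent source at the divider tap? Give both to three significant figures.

V_th is the open-circuit tap voltage: 32.2 × 1.05/(4.70 + 1.05) = 5.88 V.
With the supply zeroed, R_A and R_B appear in parallel from the tap: R_th = R_A‖R_B = (4.70 × 1.05)/5.750 = 858 Ω.

V_th = 5.88 V, R_th = 858 Ω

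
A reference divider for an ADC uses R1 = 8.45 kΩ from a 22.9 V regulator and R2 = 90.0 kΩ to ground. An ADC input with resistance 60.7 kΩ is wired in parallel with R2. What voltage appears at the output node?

V_out ≈ 18.6 V

The load sits in parallel with R2: R2‖R_L = (90.0 × 60.7) / (90.0 + 60.7) = 36.25 kΩ.
V_out = 22.9 × 36.25 / (8.45 + 36.25) = 22.9 × 36.25/44.70 = 18.6 V.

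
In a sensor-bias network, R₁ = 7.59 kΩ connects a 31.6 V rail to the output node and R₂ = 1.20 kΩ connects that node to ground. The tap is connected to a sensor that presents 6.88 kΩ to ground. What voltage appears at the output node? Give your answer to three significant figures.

The load sits in parallel with R₂: R₂‖R_L = (1.20 × 6.88) / (1.20 + 6.88) = 1.022 kΩ.
V_out = 31.6 × 1.022 / (7.59 + 1.022) = 31.6 × 1.022/8.612 = 3.75 V.

V_out ≈ 3.75 V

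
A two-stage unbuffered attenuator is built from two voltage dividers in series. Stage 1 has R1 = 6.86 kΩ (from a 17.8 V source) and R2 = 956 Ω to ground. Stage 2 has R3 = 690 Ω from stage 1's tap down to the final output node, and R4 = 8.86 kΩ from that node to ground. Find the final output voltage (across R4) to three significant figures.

Stage 2 presents R3+R4 = 9550 Ω as a load on stage 1's tap.
Stage 1's lower leg becomes R2‖(R3+R4) = 869.0 Ω, so V_mid = 17.8 × 869.0/7729 = 2.001 V.
Stage 2 is itself unloaded: V_out = V_mid × R4/(R3+R4) = 2.001 × 8860/9550 = 1.86 V.

V_out ≈ 1.86 V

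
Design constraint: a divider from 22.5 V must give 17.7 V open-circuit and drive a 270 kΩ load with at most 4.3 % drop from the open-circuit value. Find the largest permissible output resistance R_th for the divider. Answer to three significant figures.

Loading drop = R_th/(R_th + R_L) ≤ 0.0430, so R_th ≤ R_L · ε/(1−ε) = 270 kΩ × 0.0430/0.9570 = 12.1 kΩ.

R_th ≤ 12.1 kΩ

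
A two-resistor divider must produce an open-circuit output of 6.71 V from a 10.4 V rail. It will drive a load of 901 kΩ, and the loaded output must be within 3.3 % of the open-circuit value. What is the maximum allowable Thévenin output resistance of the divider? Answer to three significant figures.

Loading drop = R_th/(R_th + R_L) ≤ 0.0330, so R_th ≤ R_L · ε/(1−ε) = 901 kΩ × 0.0330/0.9670 = 30.7 kΩ.
(Any R1, R2 with R2/(R1+R2) = 0.645 and R1‖R2 ≤ 30.7 kΩ will meet the spec.)

R_th ≤ 30.7 kΩ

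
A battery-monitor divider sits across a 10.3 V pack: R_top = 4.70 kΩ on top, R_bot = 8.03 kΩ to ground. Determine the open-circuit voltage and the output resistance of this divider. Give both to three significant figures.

V_th = 6.50 V, R_th = 2.96 kΩ

V_th is the open-circuit tap voltage: 10.3 × 8.03/(4.70 + 8.03) = 6.50 V.
With the supply zeroed, R_top and R_bot appear in parallel from the tap: R_th = R_top‖R_bot = (4.70 × 8.03)/12.73 = 2.96 kΩ.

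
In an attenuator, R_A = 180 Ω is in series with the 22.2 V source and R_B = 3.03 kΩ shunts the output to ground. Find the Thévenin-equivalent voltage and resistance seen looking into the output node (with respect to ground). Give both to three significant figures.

V_th is the open-circuit tap voltage: 22.2 × 3030/(180 + 3030) = 21.0 V.
With the supply zeroed, R_A and R_B appear in parallel from the tap: R_th = R_A‖R_B = (180 × 3030)/3210 = 170 Ω.

V_th = 21.0 V, R_th = 170 Ω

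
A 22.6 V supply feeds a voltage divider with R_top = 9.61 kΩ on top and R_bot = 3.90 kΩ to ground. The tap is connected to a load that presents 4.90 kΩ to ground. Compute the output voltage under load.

The load sits in parallel with R_bot: R_bot‖R_L = (3.90 × 4.90) / (3.90 + 4.90) = 2.172 kΩ.
V_out = 22.6 × 2.172 / (9.61 + 2.172) = 22.6 × 2.172/11.78 = 4.17 V.

V_out ≈ 4.17 V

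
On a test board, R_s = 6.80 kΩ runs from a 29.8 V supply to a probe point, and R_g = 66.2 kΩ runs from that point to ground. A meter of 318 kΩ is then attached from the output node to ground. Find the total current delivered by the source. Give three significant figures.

I ≈ 0.484 mA

R_g‖R_L = 54.79 kΩ, so the source sees R_s + R_g‖R_L = 61.59 kΩ.
I = 29.8 V / 61.59 kΩ = 0.484 mA.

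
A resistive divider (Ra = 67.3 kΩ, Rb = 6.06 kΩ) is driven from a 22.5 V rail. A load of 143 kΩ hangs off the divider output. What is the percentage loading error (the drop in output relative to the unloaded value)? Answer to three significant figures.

3.74 %

The divider's output (Thévenin) resistance is Ra‖Rb = 5.559 kΩ.
Fractional drop under load = R_th/(R_th + R_L) = 5.559 / (5.559 + 143) = 0.03742.
So the output falls by 3.74 %.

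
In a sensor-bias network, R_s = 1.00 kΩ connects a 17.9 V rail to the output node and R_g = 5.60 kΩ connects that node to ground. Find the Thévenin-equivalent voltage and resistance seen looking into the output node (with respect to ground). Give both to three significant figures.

V_th is the open-circuit tap voltage: 17.9 × 5.60/(1.00 + 5.60) = 15.2 V.
With the supply zeroed, R_s and R_g appear in parallel from the tap: R_th = R_s‖R_g = (1.00 × 5.60)/6.600 = 848 Ω.

V_th = 15.2 V, R_th = 848 Ω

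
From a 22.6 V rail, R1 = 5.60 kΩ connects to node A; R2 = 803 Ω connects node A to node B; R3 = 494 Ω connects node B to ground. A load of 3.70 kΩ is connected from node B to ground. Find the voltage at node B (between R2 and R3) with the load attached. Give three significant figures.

At node B, R3 is in parallel with the load: R3‖R_L = 435.8 Ω.
Below node A the resistance is R2 + (R3‖R_L) = 1239 Ω, so V_A = 22.6 × 1239/6839 = 4.094 V.
Then V_B = V_A × (R3‖R_L)/(R2 + R3‖R_L) = 4.094 × 435.8/1239 = 1.44 V.

V ≈ 1.44 V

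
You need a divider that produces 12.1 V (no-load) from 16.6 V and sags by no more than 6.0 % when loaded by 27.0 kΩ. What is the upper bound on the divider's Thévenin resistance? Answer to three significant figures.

Loading drop = R_th/(R_th + R_L) ≤ 0.0600, so R_th ≤ R_L · ε/(1−ε) = 27.0 kΩ × 0.0600/0.9400 = 1.72 kΩ.

R_th ≤ 1.72 kΩ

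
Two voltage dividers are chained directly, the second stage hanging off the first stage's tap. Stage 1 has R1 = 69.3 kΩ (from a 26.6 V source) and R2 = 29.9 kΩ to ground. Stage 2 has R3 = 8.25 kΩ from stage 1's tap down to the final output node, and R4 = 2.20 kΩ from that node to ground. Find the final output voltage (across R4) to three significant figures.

Stage 2 presents R3+R4 = 10.45 kΩ as a load on stage 1's tap.
Stage 1's lower leg becomes R2‖(R3+R4) = 7.744 kΩ, so V_mid = 26.6 × 7.744/77.04 = 2.674 V.
Stage 2 is itself unloaded: V_out = V_mid × R4/(R3+R4) = 2.674 × 2.20/10.45 = 0.563 V.

V_out ≈ 0.563 V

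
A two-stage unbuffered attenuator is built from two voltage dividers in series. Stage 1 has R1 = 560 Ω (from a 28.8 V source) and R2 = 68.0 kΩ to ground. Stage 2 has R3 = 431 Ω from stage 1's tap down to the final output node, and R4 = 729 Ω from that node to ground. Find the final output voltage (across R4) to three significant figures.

Stage 2 presents R3+R4 = 1160 Ω as a load on stage 1's tap.
Stage 1's lower leg becomes R2‖(R3+R4) = 1141 Ω, so V_mid = 28.8 × 1141/1701 = 19.32 V.
Stage 2 is itself unloaded: V_out = V_mid × R4/(R3+R4) = 19.32 × 729/1160 = 12.1 V.

V_out ≈ 12.1 V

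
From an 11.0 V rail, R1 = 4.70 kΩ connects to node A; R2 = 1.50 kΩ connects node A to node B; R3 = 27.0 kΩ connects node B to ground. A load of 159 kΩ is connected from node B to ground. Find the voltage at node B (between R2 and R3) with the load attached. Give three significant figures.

At node B, R3 is in parallel with the load: R3‖R_L = 23.08 kΩ.
Below node A the resistance is R2 + (R3‖R_L) = 24.58 kΩ, so V_A = 11.0 × 24.58/29.28 = 9.234 V.
Then V_B = V_A × (R3‖R_L)/(R2 + R3‖R_L) = 9.234 × 23.08/24.58 = 8.67 V.

V ≈ 8.67 V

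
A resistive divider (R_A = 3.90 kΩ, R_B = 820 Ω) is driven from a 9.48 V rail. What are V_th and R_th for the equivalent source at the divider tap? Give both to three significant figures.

V_th = 1.65 V, R_th = 678 Ω

V_th is the open-circuit tap voltage: 9.48 × 820/(3900 + 820) = 1.65 V.
With the supply zeroed, R_A and R_B appear in parallel from the tap: R_th = R_A‖R_B = (3900 × 820)/4720 = 678 Ω.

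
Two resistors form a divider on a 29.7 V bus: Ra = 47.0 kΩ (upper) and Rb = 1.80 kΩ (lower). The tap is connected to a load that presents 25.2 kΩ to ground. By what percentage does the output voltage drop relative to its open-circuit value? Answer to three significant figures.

The divider's output (Thévenin) resistance is Ra‖Rb = 1.734 kΩ.
Fractional drop under load = R_th/(R_th + R_L) = 1.734 / (1.734 + 25.2) = 0.06437.
So the output falls by 6.44 %.

6.44 %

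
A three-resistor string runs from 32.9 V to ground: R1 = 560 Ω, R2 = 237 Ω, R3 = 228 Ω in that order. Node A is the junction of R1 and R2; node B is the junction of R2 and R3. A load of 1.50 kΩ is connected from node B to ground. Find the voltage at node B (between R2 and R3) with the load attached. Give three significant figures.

V ≈ 6.54 V

At node B, R3 is in parallel with the load: R3‖R_L = 197.9 Ω.
Below node A the resistance is R2 + (R3‖R_L) = 434.9 Ω, so V_A = 32.9 × 434.9/994.9 = 14.38 V.
Then V_B = V_A × (R3‖R_L)/(R2 + R3‖R_L) = 14.38 × 197.9/434.9 = 6.54 V.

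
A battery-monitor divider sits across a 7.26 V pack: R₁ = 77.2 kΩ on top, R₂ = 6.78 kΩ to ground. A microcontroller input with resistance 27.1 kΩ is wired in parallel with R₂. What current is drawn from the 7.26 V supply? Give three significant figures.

I ≈ 0.0879 mA

R₂‖R_L = 5.423 kΩ, so the source sees R₁ + R₂‖R_L = 82.62 kΩ.
I = 7.26 V / 82.62 kΩ = 0.0879 mA.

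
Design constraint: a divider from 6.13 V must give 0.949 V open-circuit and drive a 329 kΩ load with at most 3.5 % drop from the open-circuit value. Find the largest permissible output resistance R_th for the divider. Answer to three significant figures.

Loading drop = R_th/(R_th + R_L) ≤ 0.0350, so R_th ≤ R_L · ε/(1−ε) = 329 kΩ × 0.0350/0.9650 = 11.9 kΩ.
(Any R1, R2 with R2/(R1+R2) = 0.155 and R1‖R2 ≤ 11.9 kΩ will meet the spec.)

R_th ≤ 11.9 kΩ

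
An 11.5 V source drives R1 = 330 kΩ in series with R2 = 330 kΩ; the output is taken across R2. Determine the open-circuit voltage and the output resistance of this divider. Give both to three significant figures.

V_th = 5.75 V, R_th = 165 kΩ

V_th is the open-circuit tap voltage: 11.5 × 330/(330 + 330) = 5.75 V.
With the supply zeroed, R1 and R2 appear in parallel from the tap: R_th = R1‖R2 = (330 × 330)/660.0 = 165 kΩ.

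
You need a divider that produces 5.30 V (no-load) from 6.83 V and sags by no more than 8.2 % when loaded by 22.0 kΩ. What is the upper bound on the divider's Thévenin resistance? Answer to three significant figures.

Loading drop = R_th/(R_th + R_L) ≤ 0.0820, so R_th ≤ R_L · ε/(1−ε) = 22.0 kΩ × 0.0820/0.9180 = 1.97 kΩ.

R_th ≤ 1.97 kΩ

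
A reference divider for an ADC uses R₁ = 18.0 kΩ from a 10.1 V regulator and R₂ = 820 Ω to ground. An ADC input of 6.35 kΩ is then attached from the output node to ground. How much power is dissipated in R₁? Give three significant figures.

Total resistance from the source is R₁ + (R₂‖R_L) = 18730 Ω, so I = 10.1/18730 Ω = 0.5394 mA.
P = I²·R₁ = (0.5394 mA)² × 18.0 kΩ = 5.24 mW.

P ≈ 5.24 mW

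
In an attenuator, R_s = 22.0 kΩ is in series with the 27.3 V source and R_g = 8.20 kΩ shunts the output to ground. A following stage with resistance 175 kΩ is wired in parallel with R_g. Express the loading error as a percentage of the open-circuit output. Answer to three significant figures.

The divider's output (Thévenin) resistance is R_s‖R_g = 5.974 kΩ.
Fractional drop under load = R_th/(R_th + R_L) = 5.974 / (5.974 + 175) = 0.03301.
So the output falls by 3.30 %.

3.30 %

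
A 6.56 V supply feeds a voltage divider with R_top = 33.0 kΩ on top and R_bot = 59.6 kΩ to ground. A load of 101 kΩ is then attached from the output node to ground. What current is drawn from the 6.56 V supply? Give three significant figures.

R_bot‖R_L = 37.48 kΩ, so the source sees R_top + R_bot‖R_L = 70.48 kΩ.
I = 6.56 V / 70.48 kΩ = 0.0931 mA.

I ≈ 0.0931 mA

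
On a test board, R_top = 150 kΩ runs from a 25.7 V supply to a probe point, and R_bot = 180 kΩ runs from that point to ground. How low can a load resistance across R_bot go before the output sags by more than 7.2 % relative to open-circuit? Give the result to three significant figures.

R_L(min) ≈ 1.05 MΩ

Output resistance R_th = R_top‖R_bot = (150 × 180)/330.0 = 81.82 kΩ.
The fractional drop is R_th/(R_th + R_L); requiring this ≤ 0.0720 gives R_L ≥ R_th(1/0.0720 − 1) = 81.82 × 12.89 = 1.05 MΩ.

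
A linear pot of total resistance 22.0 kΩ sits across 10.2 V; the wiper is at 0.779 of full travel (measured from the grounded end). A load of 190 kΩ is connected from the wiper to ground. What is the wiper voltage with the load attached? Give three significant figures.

V ≈ 7.79 V

The wiper splits the pot into (1−α)R = 4.862 kΩ above and αR = 17.14 kΩ below.
Lower section ‖ load = 15.72 kΩ.
V_wiper = 10.2 × 15.72/(4.862 + 15.72) = 7.79 V.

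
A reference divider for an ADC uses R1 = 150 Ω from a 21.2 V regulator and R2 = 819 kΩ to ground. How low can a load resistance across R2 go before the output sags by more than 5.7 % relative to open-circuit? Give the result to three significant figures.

R_L(min) ≈ 2.48 kΩ

Output resistance R_th = R1‖R2 = (150 × 819000)/819200 = 150.0 Ω.
The fractional drop is R_th/(R_th + R_L); requiring this ≤ 0.0570 gives R_L ≥ R_th(1/0.0570 − 1) = 150.0 × 16.54 = 2.48 kΩ.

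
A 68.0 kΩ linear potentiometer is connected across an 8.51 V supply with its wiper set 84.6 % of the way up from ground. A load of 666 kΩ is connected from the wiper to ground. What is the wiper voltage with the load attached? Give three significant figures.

The wiper splits the pot into (1−α)R = 10.47 kΩ above and αR = 57.53 kΩ below.
Lower section ‖ load = 52.95 kΩ.
V_wiper = 8.51 × 52.95/(10.47 + 52.95) = 7.10 V.

V ≈ 7.10 V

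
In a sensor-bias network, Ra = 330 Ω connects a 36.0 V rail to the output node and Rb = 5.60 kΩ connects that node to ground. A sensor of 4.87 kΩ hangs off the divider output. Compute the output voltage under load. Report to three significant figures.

The load sits in parallel with Rb: Rb‖R_L = (5600 × 4870) / (5600 + 4870) = 2605 Ω.
V_out = 36.0 × 2605 / (330 + 2605) = 36.0 × 2605/2935 = 32.0 V.
(Unloaded it would have been 34.0 V.)

V_out ≈ 32.0 V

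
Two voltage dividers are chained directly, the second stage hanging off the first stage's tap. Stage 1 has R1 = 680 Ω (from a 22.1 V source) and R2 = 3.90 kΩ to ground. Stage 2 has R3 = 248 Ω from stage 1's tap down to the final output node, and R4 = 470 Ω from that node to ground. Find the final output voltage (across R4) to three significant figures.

Stage 2 presents R3+R4 = 718.0 Ω as a load on stage 1's tap.
Stage 1's lower leg becomes R2‖(R3+R4) = 606.4 Ω, so V_mid = 22.1 × 606.4/1286 = 10.42 V.
Stage 2 is itself unloaded: V_out = V_mid × R4/(R3+R4) = 10.42 × 470/718.0 = 6.82 V.

V_out ≈ 6.82 V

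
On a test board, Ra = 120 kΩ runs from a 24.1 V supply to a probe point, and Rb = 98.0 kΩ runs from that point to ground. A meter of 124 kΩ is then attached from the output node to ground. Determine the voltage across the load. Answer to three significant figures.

The load sits in parallel with Rb: Rb‖R_L = (98.0 × 124) / (98.0 + 124) = 54.74 kΩ.
V_out = 24.1 × 54.74 / (120 + 54.74) = 24.1 × 54.74/174.7 = 7.55 V.

V_out ≈ 7.55 V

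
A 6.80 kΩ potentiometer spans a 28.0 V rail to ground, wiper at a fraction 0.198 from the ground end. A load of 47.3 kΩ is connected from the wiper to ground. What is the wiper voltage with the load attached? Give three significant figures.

V ≈ 5.42 V

The wiper splits the pot into (1−α)R = 5.454 kΩ above and αR = 1.346 kΩ below.
Lower section ‖ load = 1.309 kΩ.
V_wiper = 28.0 × 1.309/(5.454 + 1.309) = 5.42 V.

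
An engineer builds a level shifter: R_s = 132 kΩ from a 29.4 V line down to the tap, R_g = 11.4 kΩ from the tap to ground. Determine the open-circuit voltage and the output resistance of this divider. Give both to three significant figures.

V_th = 2.34 V, R_th = 10.5 kΩ

V_th is the open-circuit tap voltage: 29.4 × 11.4/(132 + 11.4) = 2.34 V.
With the supply zeroed, R_s and R_g appear in parallel from the tap: R_th = R_s‖R_g = (132 × 11.4)/143.4 = 10.5 kΩ.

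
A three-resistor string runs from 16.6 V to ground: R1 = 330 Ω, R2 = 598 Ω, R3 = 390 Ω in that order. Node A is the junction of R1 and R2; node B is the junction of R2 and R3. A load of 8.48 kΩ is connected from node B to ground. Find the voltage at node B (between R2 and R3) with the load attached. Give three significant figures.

At node B, R3 is in parallel with the load: R3‖R_L = 372.9 Ω.
Below node A the resistance is R2 + (R3‖R_L) = 970.9 Ω, so V_A = 16.6 × 970.9/1301 = 12.39 V.
Then V_B = V_A × (R3‖R_L)/(R2 + R3‖R_L) = 12.39 × 372.9/970.9 = 4.76 V.

V ≈ 4.76 V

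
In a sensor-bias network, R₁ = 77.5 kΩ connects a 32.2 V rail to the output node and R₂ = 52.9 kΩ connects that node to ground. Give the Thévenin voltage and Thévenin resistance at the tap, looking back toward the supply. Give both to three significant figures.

V_th is the open-circuit tap voltage: 32.2 × 52.9/(77.5 + 52.9) = 13.1 V.
With the supply zeroed, R₁ and R₂ appear in parallel from the tap: R_th = R₁‖R₂ = (77.5 × 52.9)/130.4 = 31.4 kΩ.

V_th = 13.1 V, R_th = 31.4 kΩ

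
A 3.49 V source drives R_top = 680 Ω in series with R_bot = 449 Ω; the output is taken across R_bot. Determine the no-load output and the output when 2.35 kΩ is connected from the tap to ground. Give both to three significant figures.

Open-circuit: V = 3.49 × 449/(680 + 449) = 1.39 V.
With the load, R_bot becomes R_bot‖R_L = 377.0 Ω, so V = 3.49 × 377.0/1057 = 1.24 V.

Unloaded: 1.39 V; loaded: 1.24 V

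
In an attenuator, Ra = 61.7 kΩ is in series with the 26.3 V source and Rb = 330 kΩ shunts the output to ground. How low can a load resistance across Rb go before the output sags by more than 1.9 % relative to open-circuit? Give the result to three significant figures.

R_L(min) ≈ 2.68 MΩ

Output resistance R_th = Ra‖Rb = (61.7 × 330)/391.7 = 51.98 kΩ.
The fractional drop is R_th/(R_th + R_L); requiring this ≤ 0.0190 gives R_L ≥ R_th(1/0.0190 − 1) = 51.98 × 51.63 = 2.68 MΩ.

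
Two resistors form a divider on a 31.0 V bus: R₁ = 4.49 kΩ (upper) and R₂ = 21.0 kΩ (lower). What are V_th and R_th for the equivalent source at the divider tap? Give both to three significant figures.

V_th = 25.5 V, R_th = 3.70 kΩ

V_th is the open-circuit tap voltage: 31.0 × 21.0/(4.49 + 21.0) = 25.5 V.
With the supply zeroed, R₁ and R₂ appear in parallel from the tap: R_th = R₁‖R₂ = (4.49 × 21.0)/25.49 = 3.70 kΩ.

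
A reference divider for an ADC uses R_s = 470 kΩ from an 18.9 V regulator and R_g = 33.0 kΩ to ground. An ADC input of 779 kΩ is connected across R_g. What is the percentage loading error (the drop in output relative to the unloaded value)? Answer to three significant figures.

The divider's output (Thévenin) resistance is R_s‖R_g = 30.83 kΩ.
Fractional drop under load = R_th/(R_th + R_L) = 30.83 / (30.83 + 779) = 0.03808.
So the output falls by 3.81 %.

3.81 %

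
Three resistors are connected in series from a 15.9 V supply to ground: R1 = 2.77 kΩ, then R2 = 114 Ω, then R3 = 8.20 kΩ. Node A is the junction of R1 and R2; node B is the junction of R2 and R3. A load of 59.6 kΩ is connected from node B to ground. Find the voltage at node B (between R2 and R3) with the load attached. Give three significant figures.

V ≈ 11.4 V

At node B, R3 is in parallel with the load: R3‖R_L = 7208 Ω.
Below node A the resistance is R2 + (R3‖R_L) = 7322 Ω, so V_A = 15.9 × 7322/10090 = 11.54 V.
Then V_B = V_A × (R3‖R_L)/(R2 + R3‖R_L) = 11.54 × 7208/7322 = 11.4 V.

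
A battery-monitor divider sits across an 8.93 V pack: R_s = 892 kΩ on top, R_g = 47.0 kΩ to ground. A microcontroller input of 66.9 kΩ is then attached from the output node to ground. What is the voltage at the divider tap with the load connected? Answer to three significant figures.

The load sits in parallel with R_g: R_g‖R_L = (47.0 × 66.9) / (47.0 + 66.9) = 27.61 kΩ.
V_out = 8.93 × 27.61 / (892 + 27.61) = 8.93 × 27.61/919.6 = 0.268 V.

V_out ≈ 0.268 V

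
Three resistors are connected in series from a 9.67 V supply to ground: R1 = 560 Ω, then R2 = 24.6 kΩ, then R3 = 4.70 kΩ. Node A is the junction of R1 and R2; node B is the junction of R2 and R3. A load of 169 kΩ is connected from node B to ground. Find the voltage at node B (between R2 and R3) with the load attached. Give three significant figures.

At node B, R3 is in parallel with the load: R3‖R_L = 4573 Ω.
Below node A the resistance is R2 + (R3‖R_L) = 29170 Ω, so V_A = 9.67 × 29170/29730 = 9.488 V.
Then V_B = V_A × (R3‖R_L)/(R2 + R3‖R_L) = 9.488 × 4573/29170 = 1.49 V.

V ≈ 1.49 V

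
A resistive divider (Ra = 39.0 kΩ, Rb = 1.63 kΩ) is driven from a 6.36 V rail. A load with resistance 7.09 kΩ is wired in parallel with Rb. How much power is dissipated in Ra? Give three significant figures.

P ≈ 0.970 mW

Total resistance from the source is Ra + (Rb‖R_L) = 40.33 kΩ, so I = 6.36/40.33 kΩ = 0.1577 mA.
P = I²·Ra = (0.1577 mA)² × 39.0 kΩ = 0.970 mW.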